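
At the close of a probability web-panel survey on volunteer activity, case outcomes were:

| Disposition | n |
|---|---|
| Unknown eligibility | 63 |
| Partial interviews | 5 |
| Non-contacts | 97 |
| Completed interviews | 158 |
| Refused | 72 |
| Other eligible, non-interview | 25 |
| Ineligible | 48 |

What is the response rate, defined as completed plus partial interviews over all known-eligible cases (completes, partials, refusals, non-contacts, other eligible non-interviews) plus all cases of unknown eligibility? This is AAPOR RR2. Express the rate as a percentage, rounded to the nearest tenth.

Numerator → 158 + 5 = 163
Base → 158 + 5 + 72 + 97 + 25 + 63 = 420
RR2 = 163 / 420 = 0.3881

38.8%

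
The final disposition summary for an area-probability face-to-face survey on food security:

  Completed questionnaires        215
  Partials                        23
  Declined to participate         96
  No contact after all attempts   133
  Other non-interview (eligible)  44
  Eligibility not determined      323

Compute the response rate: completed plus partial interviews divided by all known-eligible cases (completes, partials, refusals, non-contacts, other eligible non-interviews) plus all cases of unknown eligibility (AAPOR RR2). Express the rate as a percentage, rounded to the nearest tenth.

Numerator → 215 + 23 = 238
Denominator → 215 + 23 + 96 + 133 + 44 + 323 = 834
RR2 = 238 / 834 = 0.2854

28.5%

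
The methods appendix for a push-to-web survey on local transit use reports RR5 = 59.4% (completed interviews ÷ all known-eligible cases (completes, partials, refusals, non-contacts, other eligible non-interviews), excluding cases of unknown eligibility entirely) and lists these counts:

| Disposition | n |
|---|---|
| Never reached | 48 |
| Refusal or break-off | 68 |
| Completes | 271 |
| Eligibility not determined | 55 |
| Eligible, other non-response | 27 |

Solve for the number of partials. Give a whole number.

42

RR5 = 271 / D = 0.594
D = 271 / 0.594 = 456.2
Other denominator terms total 414
partials = 456.2 − 414 ≈ 42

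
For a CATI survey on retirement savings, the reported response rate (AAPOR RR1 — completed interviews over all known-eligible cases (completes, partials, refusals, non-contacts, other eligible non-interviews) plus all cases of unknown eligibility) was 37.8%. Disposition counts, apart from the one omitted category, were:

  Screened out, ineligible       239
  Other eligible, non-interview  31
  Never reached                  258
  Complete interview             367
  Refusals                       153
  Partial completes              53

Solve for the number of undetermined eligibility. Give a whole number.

RR1 = 367 / D = 0.378
D = 367 / 0.378 = 970.9
Other denominator terms total 862
undetermined eligibility = 970.9 − 862 ≈ 109

109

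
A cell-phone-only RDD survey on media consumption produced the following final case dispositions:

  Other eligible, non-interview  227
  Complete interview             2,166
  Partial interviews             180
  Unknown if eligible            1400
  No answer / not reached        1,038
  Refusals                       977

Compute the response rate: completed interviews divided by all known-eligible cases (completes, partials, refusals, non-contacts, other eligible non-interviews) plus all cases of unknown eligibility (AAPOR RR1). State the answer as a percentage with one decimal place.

36.2%

Num = 2166
Denom = 2166 + 180 + 977 + 1038 + 227 + 1400 = 5988
RR1 = 2166 / 5988 = 0.3617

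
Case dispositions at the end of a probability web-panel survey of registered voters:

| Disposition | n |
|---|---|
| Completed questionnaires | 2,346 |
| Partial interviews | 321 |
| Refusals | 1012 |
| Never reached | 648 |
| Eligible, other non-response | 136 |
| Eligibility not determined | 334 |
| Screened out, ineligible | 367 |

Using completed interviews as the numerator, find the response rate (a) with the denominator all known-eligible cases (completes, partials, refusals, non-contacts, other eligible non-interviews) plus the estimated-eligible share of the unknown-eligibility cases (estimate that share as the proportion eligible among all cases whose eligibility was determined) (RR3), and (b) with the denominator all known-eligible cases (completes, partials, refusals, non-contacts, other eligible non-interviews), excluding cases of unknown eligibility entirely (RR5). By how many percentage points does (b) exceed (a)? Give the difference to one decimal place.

3.4

Numerator → 2346
Eligible (known) → 2346 + 321 + 1012 + 648 + 136 = 4463
e = 4463 / (4463 + 367) = 4463 / 4830 = 0.9240
Estimated eligible among unknowns → 0.9240 × 334 = 308.62
Denom → 4463 + 308.62 = 4771.62
RR3 = 2346 / 4771.62 = 0.4917
Denom → 2346 + 321 + 1012 + 648 + 136 = 4463
RR5 = 2346 / 4463 = 0.5257
Difference = 52.57 − 49.17 = 3.40 percentage points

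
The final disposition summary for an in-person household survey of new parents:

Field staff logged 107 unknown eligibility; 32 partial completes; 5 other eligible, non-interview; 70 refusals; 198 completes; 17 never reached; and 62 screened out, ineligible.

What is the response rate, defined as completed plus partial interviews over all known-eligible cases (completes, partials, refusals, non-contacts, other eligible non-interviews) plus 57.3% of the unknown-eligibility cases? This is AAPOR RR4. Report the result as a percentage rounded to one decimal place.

60.0%

Numerator: 198 + 32 = 230
Determined eligible: 198 + 32 + 70 + 17 + 5 = 322
Estimated eligible among unknowns: 0.5730 × 107 = 61.31
Base: 322 + 61.31 = 383.31
RR4 = 230 / 383.31 = 0.6000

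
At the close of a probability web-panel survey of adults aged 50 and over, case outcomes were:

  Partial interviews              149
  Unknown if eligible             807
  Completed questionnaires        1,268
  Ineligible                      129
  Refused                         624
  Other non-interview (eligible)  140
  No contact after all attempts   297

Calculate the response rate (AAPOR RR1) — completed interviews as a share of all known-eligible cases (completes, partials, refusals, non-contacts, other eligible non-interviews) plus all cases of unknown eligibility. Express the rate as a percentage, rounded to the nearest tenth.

Numerator: 1268
Denom: 1268 + 149 + 624 + 297 + 140 + 807 = 3285
RR1 = 1268 / 3285 = 0.3860

38.6%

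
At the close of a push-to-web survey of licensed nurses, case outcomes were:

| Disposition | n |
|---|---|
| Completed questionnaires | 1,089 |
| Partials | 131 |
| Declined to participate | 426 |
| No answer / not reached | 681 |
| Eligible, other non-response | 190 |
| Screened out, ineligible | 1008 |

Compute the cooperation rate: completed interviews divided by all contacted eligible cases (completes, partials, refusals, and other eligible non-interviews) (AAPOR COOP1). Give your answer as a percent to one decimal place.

Numerator = 1089
Base = 1089 + 131 + 426 + 190 = 1836
COOP1 = 1089 / 1836 = 0.5931

59.3%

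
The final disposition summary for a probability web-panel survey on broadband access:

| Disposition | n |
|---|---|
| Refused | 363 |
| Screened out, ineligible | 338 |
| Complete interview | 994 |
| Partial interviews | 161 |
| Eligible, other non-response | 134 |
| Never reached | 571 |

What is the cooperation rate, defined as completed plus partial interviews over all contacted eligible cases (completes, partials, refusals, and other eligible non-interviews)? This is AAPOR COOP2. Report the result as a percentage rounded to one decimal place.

69.9%

Top: 994 + 161 = 1155
Denom: 994 + 161 + 363 + 134 = 1652
COOP2 = 1155 / 1652 = 0.6992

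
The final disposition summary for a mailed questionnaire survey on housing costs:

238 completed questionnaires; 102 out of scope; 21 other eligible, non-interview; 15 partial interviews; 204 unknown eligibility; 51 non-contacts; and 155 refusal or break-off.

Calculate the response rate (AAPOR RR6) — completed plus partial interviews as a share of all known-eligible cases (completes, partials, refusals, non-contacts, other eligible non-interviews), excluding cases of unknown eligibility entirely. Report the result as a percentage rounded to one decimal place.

52.7%

Numerator: 238 + 15 = 253
Base: 238 + 15 + 155 + 51 + 21 = 480
RR6 = 253 / 480 = 0.5271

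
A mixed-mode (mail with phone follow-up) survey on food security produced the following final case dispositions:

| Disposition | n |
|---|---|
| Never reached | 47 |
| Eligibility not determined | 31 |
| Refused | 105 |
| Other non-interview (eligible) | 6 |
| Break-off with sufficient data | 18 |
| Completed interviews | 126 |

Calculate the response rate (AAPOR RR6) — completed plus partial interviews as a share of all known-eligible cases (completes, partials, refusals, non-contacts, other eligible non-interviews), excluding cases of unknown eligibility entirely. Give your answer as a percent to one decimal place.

47.7%

Numerator = 126 + 18 = 144
Denom = 126 + 18 + 105 + 47 + 6 = 302
RR6 = 144 / 302 = 0.4768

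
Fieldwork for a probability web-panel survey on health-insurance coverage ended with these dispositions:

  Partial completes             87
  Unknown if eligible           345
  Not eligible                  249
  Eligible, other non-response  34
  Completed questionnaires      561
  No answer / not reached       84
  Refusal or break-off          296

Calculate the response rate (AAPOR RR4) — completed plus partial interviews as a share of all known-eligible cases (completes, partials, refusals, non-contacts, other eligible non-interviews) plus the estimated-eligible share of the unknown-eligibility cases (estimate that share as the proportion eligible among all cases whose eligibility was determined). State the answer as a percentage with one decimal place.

48.3%

Top → 561 + 87 = 648
Eligible (known) → 561 + 87 + 296 + 84 + 34 = 1062
e = 1062 / (1062 + 249) = 1062 / 1311 = 0.8101
e × U → 0.8101 × 345 = 279.48
Denom → 1062 + 279.48 = 1341.48
RR4 = 648 / 1341.48 = 0.4830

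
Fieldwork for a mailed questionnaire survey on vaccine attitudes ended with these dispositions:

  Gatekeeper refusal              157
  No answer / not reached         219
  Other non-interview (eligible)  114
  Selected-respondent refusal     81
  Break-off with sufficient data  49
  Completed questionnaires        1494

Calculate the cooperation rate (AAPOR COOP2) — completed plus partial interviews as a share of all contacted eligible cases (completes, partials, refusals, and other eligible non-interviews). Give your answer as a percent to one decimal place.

81.4%

Refused = 157 + 81 = 238
Numerator = 1494 + 49 = 1543
Denominator = 1494 + 49 + 238 + 114 = 1895
COOP2 = 1543 / 1895 = 0.8142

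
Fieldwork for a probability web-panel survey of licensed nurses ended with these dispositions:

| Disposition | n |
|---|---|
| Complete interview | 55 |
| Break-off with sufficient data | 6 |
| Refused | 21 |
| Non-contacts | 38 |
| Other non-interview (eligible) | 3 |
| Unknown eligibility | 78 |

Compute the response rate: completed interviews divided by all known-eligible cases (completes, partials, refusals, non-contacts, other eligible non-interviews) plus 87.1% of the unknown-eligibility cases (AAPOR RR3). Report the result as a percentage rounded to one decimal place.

28.8%

Numerator = 55
Determined eligible = 55 + 6 + 21 + 38 + 3 = 123
Estimated eligible among unknowns = 0.8710 × 78 = 67.94
Base = 123 + 67.94 = 190.94
RR3 = 55 / 190.94 = 0.2880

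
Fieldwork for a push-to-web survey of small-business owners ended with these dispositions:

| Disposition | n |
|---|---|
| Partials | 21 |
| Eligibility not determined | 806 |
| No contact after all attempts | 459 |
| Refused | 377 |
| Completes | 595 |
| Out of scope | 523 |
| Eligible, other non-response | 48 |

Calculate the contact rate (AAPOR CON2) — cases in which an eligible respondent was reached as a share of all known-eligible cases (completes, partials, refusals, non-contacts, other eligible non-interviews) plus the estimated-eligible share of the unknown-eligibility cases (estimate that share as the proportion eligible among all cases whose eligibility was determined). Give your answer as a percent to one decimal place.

49.6%

Num: 595 + 21 + 377 + 48 = 1041
Known eligible: 595 + 21 + 377 + 459 + 48 = 1500
e = 1500 / (1500 + 523) = 1500 / 2023 = 0.7415
Estimated eligible among unknowns: 0.7415 × 806 = 597.65
Base: 1500 + 597.65 = 2097.65
CON2 = 1041 / 2097.65 = 0.4963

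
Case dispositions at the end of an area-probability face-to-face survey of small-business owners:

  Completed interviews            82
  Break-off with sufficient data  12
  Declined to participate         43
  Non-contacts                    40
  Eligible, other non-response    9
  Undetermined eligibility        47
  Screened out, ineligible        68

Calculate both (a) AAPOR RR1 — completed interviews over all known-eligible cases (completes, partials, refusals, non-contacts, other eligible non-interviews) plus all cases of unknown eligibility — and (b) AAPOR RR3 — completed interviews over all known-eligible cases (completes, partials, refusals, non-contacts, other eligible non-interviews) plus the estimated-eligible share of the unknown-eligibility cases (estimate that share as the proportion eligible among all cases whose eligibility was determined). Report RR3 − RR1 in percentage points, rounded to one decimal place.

Num: 82
Denominator: 82 + 12 + 43 + 40 + 9 + 47 = 233
RR1 = 82 / 233 = 0.3519
Determined eligible: 82 + 12 + 43 + 40 + 9 = 186
e = 186 / (186 + 68) = 186 / 254 = 0.7323
Eligible share of unknowns: 0.7323 × 47 = 34.42
Denominator: 186 + 34.42 = 220.42
RR3 = 82 / 220.42 = 0.3720
Difference = 37.20 − 35.19 = 2.01 percentage points

2.0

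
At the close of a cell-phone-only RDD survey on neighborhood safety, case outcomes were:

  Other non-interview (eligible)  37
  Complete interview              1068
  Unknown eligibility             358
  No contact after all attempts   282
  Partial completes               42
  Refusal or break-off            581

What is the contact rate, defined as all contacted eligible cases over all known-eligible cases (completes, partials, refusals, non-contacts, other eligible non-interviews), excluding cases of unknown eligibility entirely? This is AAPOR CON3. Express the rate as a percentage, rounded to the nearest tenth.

86.0%

Top = 1068 + 42 + 581 + 37 = 1728
Base = 1068 + 42 + 581 + 282 + 37 = 2010
CON3 = 1728 / 2010 = 0.8597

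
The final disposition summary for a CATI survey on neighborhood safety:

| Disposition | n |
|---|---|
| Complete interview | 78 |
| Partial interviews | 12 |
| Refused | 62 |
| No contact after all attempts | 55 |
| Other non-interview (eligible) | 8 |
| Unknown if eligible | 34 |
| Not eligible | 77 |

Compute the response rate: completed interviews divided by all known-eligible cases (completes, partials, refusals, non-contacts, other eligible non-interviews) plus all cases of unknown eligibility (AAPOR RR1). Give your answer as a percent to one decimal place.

Num: 78
Base: 78 + 12 + 62 + 55 + 8 + 34 = 249
RR1 = 78 / 249 = 0.3133

31.3%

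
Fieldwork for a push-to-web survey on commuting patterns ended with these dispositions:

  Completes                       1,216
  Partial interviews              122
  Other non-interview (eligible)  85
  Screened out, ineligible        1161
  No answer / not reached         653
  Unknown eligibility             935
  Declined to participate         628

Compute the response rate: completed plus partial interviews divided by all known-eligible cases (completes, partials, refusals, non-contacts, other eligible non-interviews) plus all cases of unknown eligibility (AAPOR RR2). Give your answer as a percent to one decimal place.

Num → 1216 + 122 = 1338
Denominator → 1216 + 122 + 628 + 653 + 85 + 935 = 3639
RR2 = 1338 / 3639 = 0.3677

36.8%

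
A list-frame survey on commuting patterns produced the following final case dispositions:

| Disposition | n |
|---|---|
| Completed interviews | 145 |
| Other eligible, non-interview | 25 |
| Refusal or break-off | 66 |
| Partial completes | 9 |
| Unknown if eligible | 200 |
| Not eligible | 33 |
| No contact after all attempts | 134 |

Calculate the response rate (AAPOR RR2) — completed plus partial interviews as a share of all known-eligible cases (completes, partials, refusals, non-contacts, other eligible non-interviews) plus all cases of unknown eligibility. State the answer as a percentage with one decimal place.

26.6%

Numerator = 145 + 9 = 154
Denom = 145 + 9 + 66 + 134 + 25 + 200 = 579
RR2 = 154 / 579 = 0.2660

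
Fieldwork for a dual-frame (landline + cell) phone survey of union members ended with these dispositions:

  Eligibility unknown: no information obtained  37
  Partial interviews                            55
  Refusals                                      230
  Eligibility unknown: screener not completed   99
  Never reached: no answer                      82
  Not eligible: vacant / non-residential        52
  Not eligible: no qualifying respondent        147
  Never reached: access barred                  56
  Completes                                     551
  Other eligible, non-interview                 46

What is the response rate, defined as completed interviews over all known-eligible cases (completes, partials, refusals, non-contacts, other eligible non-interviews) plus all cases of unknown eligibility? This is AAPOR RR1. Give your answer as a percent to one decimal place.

Never reached = 82 + 56 = 138
Unknown if eligible = 99 + 37 = 136
Out of scope = 147 + 52 = 199
Num: 551
Denom: 551 + 55 + 230 + 138 + 46 + 136 = 1156
RR1 = 551 / 1156 = 0.4766

47.7%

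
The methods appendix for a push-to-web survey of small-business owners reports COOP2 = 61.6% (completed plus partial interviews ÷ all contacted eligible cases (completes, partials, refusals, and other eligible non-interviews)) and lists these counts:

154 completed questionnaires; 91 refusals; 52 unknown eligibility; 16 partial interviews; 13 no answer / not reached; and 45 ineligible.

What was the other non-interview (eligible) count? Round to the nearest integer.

Numerator = 154 + 16 = 170
COOP2 = 170 / D = 0.616
D = 170 / 0.616 = 276.0
Rest of base = 261
other non-interview (eligible) = 276.0 − 261 ≈ 15

15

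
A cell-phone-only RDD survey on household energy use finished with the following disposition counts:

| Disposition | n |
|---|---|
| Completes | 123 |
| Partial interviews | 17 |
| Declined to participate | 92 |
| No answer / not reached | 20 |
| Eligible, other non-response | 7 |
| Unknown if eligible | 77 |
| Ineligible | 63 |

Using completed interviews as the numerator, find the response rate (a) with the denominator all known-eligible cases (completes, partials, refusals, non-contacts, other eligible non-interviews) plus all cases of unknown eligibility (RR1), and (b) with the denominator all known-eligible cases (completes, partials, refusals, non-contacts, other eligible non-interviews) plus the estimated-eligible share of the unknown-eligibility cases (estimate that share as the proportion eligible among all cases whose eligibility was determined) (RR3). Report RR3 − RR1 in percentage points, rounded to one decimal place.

Numerator = 123
Base = 123 + 17 + 92 + 20 + 7 + 77 = 336
RR1 = 123 / 336 = 0.3661
Determined eligible = 123 + 17 + 92 + 20 + 7 = 259
e = 259 / (259 + 63) = 259 / 322 = 0.8043
Eligible share of unknowns = 0.8043 × 77 = 61.93
Base = 259 + 61.93 = 320.93
RR3 = 123 / 320.93 = 0.3833
Difference = 38.33 − 36.61 = 1.72 percentage points

1.7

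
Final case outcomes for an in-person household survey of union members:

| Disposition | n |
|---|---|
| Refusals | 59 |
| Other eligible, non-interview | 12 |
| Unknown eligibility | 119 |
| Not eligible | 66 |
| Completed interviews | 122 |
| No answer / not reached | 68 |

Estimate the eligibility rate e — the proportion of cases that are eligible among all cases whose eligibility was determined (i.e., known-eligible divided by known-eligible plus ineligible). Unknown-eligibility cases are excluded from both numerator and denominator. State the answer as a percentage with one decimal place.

Determined eligible = 122 + 59 + 68 + 12 = 261
e = 261 / (261 + 66) = 261 / 327 = 0.7982

79.8%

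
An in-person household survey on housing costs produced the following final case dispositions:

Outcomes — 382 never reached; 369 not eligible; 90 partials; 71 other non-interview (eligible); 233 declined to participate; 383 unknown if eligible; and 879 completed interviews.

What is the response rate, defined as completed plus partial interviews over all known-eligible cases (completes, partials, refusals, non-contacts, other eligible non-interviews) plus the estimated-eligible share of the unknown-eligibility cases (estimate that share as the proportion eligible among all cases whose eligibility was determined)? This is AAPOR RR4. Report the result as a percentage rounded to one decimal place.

49.2%

Top = 879 + 90 = 969
Known eligible = 879 + 90 + 233 + 382 + 71 = 1655
e = 1655 / (1655 + 369) = 1655 / 2024 = 0.8177
Estimated eligible among unknowns = 0.8177 × 383 = 313.18
Base = 1655 + 313.18 = 1968.18
RR4 = 969 / 1968.18 = 0.4923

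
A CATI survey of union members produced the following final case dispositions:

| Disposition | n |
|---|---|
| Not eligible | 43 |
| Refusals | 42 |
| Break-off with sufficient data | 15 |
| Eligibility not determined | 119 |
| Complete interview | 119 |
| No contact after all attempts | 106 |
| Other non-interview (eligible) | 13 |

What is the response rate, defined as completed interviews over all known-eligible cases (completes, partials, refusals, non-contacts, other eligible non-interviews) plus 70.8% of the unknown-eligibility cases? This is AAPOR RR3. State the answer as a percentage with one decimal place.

Top = 119
Known eligible = 119 + 15 + 42 + 106 + 13 = 295
Eligible share of unknowns = 0.7080 × 119 = 84.25
Denom = 295 + 84.25 = 379.25
RR3 = 119 / 379.25 = 0.3138

31.4%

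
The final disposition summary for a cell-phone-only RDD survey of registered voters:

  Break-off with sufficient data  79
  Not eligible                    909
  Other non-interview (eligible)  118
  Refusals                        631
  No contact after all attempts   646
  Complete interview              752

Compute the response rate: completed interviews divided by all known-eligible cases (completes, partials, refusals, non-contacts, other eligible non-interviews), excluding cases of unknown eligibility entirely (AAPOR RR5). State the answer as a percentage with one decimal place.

33.8%

Num: 752
Denominator: 752 + 79 + 631 + 646 + 118 = 2226
RR5 = 752 / 2226 = 0.3378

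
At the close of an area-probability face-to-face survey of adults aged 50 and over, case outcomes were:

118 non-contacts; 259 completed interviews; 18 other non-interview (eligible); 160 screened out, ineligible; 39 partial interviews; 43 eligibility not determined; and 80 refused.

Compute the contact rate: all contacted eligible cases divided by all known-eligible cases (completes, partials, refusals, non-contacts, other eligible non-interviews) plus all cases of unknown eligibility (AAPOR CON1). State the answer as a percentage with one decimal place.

Top → 259 + 39 + 80 + 18 = 396
Denominator → 259 + 39 + 80 + 118 + 18 + 43 = 557
CON1 = 396 / 557 = 0.7110

71.1%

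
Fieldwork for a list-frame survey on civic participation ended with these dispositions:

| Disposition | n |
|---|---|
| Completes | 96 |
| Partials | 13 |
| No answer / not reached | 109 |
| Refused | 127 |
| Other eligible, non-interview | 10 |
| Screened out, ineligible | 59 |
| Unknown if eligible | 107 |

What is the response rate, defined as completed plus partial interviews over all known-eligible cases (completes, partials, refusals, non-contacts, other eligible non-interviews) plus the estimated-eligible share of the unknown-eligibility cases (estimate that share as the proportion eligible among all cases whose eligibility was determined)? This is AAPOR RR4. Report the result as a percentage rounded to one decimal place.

24.4%

Numerator = 96 + 13 = 109
Determined eligible = 96 + 13 + 127 + 109 + 10 = 355
e = 355 / (355 + 59) = 355 / 414 = 0.8575
Eligible share of unknowns = 0.8575 × 107 = 91.75
Base = 355 + 91.75 = 446.75
RR4 = 109 / 446.75 = 0.2440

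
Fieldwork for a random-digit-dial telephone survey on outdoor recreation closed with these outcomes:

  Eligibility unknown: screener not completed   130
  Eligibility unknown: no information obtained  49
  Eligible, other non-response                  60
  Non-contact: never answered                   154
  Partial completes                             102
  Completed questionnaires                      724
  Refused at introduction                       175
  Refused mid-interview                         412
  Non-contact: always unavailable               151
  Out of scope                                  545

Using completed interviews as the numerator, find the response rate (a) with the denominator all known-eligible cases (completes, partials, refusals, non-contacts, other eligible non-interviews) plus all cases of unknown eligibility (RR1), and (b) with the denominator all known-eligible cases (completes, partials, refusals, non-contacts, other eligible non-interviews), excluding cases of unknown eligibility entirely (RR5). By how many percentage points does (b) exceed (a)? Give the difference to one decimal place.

3.7

Refusal or break-off = 175 + 412 = 587
No answer / not reached = 154 + 151 = 305
Unknown eligibility = 130 + 49 = 179
Top → 724
Denominator → 724 + 102 + 587 + 305 + 60 + 179 = 1957
RR1 = 724 / 1957 = 0.3700
Denominator → 724 + 102 + 587 + 305 + 60 = 1778
RR5 = 724 / 1778 = 0.4072
Difference = 40.72 − 37.00 = 3.72 percentage points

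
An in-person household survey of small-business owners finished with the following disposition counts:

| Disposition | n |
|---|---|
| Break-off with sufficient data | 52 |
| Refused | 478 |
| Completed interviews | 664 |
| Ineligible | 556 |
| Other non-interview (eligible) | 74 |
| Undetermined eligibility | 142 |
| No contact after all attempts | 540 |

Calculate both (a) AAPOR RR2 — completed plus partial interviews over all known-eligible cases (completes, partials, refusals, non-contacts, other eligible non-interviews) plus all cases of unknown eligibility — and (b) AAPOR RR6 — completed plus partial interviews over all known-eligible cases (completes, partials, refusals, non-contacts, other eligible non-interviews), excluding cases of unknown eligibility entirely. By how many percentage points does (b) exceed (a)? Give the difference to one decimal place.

Top = 664 + 52 = 716
Denominator = 664 + 52 + 478 + 540 + 74 + 142 = 1950
RR2 = 716 / 1950 = 0.3672
Denominator = 664 + 52 + 478 + 540 + 74 = 1808
RR6 = 716 / 1808 = 0.3960
Difference = 39.60 − 36.72 = 2.88 percentage points

2.9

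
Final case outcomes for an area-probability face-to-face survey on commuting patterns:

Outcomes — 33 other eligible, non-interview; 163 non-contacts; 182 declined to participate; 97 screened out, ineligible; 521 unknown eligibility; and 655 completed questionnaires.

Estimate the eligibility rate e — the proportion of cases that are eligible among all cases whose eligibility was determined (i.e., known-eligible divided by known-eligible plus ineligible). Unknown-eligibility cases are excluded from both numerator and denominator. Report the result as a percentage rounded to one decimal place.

Known eligible → 655 + 182 + 163 + 33 = 1033
e = 1033 / (1033 + 97) = 1033 / 1130 = 0.9142

91.4%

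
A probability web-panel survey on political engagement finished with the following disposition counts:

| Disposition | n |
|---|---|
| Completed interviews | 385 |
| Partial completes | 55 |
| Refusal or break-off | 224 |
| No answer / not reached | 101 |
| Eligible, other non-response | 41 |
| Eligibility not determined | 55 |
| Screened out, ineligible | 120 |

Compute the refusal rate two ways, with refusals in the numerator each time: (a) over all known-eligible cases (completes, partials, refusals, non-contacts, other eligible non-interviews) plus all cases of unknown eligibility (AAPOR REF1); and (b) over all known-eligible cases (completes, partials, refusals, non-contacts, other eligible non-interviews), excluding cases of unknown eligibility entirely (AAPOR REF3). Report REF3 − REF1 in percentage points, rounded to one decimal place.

Num: 224
Denominator: 385 + 55 + 224 + 101 + 41 + 55 = 861
REF1 = 224 / 861 = 0.2602
Denominator: 385 + 55 + 224 + 101 + 41 = 806
REF3 = 224 / 806 = 0.2779
Difference = 27.79 − 26.02 = 1.77 percentage points

1.8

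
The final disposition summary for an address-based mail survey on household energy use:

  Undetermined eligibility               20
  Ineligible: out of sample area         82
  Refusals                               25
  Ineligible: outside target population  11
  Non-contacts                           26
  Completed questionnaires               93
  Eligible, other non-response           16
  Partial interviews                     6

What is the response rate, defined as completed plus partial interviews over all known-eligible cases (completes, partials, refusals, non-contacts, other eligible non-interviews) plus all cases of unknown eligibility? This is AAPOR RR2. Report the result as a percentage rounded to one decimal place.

Out of scope = 11 + 82 = 93
Top → 93 + 6 = 99
Denom → 93 + 6 + 25 + 26 + 16 + 20 = 186
RR2 = 99 / 186 = 0.5323

53.2%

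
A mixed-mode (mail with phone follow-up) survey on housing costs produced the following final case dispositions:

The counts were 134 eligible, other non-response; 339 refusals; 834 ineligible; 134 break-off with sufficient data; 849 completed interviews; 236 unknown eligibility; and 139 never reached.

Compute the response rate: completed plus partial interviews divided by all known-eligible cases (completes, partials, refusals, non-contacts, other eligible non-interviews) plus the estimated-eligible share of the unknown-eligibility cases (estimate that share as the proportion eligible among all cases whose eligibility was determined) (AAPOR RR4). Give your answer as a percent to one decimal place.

56.2%

Numerator → 849 + 134 = 983
Known eligible → 849 + 134 + 339 + 139 + 134 = 1595
e = 1595 / (1595 + 834) = 1595 / 2429 = 0.6566
Estimated eligible among unknowns → 0.6566 × 236 = 154.96
Denominator → 1595 + 154.96 = 1749.96
RR4 = 983 / 1749.96 = 0.5617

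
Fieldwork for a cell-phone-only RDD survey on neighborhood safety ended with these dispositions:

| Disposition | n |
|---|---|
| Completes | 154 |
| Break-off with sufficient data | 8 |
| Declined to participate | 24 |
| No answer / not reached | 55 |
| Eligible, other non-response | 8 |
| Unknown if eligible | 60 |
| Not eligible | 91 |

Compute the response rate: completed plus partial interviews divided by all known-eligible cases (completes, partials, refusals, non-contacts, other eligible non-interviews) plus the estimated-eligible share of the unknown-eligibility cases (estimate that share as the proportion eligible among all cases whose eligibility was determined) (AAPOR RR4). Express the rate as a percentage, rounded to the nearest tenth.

Top = 154 + 8 = 162
Known eligible = 154 + 8 + 24 + 55 + 8 = 249
e = 249 / (249 + 91) = 249 / 340 = 0.7324
e × U = 0.7324 × 60 = 43.94
Denominator = 249 + 43.94 = 292.94
RR4 = 162 / 292.94 = 0.5530

55.3%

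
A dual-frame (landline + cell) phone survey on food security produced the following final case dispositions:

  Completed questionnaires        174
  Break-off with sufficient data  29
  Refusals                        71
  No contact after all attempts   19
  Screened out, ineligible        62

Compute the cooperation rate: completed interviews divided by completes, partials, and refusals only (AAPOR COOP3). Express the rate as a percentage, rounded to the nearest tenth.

63.5%

Numerator → 174
Denom → 174 + 29 + 71 = 274
COOP3 = 174 / 274 = 0.6350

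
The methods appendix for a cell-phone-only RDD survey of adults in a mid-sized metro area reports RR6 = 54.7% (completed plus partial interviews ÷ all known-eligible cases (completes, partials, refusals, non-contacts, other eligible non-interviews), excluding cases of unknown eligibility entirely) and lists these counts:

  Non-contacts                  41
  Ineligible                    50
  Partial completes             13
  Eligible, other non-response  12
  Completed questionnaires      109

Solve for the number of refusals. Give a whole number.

Top: 109 + 13 = 122
RR6 = 122 / D = 0.547
D = 122 / 0.547 = 223.0
Rest of base = 175
refusals = 223.0 − 175 ≈ 48

48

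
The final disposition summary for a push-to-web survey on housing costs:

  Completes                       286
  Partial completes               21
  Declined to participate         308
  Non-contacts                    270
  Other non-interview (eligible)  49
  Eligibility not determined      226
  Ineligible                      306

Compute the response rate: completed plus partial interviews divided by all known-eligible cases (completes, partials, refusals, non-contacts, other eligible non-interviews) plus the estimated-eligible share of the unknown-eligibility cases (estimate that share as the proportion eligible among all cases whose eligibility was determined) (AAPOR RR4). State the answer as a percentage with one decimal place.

27.8%

Top: 286 + 21 = 307
Eligible (known): 286 + 21 + 308 + 270 + 49 = 934
e = 934 / (934 + 306) = 934 / 1240 = 0.7532
Estimated eligible among unknowns: 0.7532 × 226 = 170.22
Denom: 934 + 170.22 = 1104.22
RR4 = 307 / 1104.22 = 0.2780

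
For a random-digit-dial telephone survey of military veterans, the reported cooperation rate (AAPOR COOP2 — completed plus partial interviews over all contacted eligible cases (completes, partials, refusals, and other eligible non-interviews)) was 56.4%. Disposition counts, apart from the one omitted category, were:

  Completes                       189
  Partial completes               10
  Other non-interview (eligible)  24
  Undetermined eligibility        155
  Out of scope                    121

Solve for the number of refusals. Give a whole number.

130

Num: 189 + 10 = 199
COOP2 = 199 / D = 0.564
D = 199 / 0.564 = 352.8
Remaining denominator categories sum to 223
refusals = 352.8 − 223 ≈ 130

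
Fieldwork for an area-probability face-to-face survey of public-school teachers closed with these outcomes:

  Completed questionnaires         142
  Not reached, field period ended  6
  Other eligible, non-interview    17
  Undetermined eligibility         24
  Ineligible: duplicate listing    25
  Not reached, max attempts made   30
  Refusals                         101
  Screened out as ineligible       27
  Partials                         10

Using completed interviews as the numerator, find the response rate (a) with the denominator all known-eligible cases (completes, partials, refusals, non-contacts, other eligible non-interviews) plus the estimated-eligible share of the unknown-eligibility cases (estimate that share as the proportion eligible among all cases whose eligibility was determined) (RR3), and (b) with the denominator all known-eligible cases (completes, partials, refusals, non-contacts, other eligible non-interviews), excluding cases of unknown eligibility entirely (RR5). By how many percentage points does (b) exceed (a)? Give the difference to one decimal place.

Never reached = 6 + 30 = 36
Screened out, ineligible = 27 + 25 = 52
Top → 142
Determined eligible → 142 + 10 + 101 + 36 + 17 = 306
e = 306 / (306 + 52) = 306 / 358 = 0.8547
e × U → 0.8547 × 24 = 20.51
Denominator → 306 + 20.51 = 326.51
RR3 = 142 / 326.51 = 0.4349
Denominator → 142 + 10 + 101 + 36 + 17 = 306
RR5 = 142 / 306 = 0.4641
Difference = 46.41 − 43.49 = 2.92 percentage points

2.9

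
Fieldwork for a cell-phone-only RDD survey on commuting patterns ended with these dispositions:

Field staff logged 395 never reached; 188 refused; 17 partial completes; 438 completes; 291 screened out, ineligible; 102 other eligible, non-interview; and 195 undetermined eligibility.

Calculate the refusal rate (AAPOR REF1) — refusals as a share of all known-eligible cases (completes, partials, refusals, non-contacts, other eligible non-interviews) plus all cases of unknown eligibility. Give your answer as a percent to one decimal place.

14.1%

Numerator = 188
Base = 438 + 17 + 188 + 395 + 102 + 195 = 1335
REF1 = 188 / 1335 = 0.1408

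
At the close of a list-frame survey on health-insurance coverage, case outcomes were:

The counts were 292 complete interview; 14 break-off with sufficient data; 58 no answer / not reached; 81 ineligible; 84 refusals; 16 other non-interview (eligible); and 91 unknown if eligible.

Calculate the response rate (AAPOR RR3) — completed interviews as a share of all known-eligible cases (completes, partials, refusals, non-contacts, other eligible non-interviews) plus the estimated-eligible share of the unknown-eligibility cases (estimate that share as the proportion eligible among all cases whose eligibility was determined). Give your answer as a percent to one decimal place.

Num = 292
Determined eligible = 292 + 14 + 84 + 58 + 16 = 464
e = 464 / (464 + 81) = 464 / 545 = 0.8514
Eligible share of unknowns = 0.8514 × 91 = 77.48
Denom = 464 + 77.48 = 541.48
RR3 = 292 / 541.48 = 0.5393

53.9%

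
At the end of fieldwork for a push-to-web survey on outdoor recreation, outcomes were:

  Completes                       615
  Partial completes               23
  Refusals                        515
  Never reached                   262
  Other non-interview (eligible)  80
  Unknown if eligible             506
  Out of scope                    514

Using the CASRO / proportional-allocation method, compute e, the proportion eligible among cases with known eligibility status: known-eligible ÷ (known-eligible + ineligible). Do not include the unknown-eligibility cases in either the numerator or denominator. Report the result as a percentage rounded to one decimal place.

Determined eligible = 615 + 23 + 515 + 262 + 80 = 1495
e = 1495 / (1495 + 514) = 1495 / 2009 = 0.7442

74.4%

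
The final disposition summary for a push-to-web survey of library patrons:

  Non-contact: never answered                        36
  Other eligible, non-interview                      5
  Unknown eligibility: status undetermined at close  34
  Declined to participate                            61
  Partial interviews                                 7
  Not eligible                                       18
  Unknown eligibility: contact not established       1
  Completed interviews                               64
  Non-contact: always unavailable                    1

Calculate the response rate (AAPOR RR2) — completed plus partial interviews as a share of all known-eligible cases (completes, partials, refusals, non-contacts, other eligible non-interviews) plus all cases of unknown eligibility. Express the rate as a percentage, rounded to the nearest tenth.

No contact after all attempts = 36 + 1 = 37
Unknown if eligible = 1 + 34 = 35
Num → 64 + 7 = 71
Denominator → 64 + 7 + 61 + 37 + 5 + 35 = 209
RR2 = 71 / 209 = 0.3397

34.0%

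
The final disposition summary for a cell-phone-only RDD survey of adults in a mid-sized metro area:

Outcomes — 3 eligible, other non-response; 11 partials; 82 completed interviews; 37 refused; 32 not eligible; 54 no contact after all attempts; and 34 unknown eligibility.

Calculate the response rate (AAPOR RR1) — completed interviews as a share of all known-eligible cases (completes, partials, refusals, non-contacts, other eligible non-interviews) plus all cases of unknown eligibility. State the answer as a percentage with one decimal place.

37.1%

Top: 82
Base: 82 + 11 + 37 + 54 + 3 + 34 = 221
RR1 = 82 / 221 = 0.3710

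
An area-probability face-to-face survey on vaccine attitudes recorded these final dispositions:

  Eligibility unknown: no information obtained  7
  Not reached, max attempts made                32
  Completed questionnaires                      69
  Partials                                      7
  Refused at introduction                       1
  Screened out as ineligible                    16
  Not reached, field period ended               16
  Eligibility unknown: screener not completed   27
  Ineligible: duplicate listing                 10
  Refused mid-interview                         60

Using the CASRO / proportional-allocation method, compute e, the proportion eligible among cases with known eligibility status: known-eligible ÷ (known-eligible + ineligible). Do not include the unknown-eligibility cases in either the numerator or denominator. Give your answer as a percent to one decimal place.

87.7%

Refused = 1 + 60 = 61
Never reached = 16 + 32 = 48
Unknown if eligible = 27 + 7 = 34
Ineligible = 16 + 10 = 26
Eligible (known) = 69 + 7 + 61 + 48 = 185
e = 185 / (185 + 26) = 185 / 211 = 0.8768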